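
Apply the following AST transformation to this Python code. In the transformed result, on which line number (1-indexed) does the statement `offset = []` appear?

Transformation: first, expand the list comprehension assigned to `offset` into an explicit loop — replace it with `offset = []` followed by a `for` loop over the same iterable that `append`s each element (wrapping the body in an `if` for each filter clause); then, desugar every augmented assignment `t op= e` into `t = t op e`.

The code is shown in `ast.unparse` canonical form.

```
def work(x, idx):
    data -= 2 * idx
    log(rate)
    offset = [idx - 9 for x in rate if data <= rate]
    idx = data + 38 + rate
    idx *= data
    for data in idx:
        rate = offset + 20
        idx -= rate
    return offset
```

4

Transformed code:
def work(x, idx):
    data = data - 2 * idx
    log(rate)
    offset = []
    for x in rate:
        if data <= rate:
            offset.append(idx - 9)
    idx = data + 38 + rate
    idx = idx * data
    for data in idx:
        rate = offset + 20
        idx = idx - rate
    return offset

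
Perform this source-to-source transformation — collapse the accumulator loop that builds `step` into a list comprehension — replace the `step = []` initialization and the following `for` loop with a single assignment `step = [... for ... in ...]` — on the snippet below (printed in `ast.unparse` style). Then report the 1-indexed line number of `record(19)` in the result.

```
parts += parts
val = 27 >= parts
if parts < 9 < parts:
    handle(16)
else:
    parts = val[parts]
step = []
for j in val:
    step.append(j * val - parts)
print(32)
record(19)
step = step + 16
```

9

Transformed code:
parts += parts
val = 27 >= parts
if parts < 9 < parts:
    handle(16)
else:
    parts = val[parts]
step = [j * val - parts for j in val]
print(32)
record(19)
step = step + 16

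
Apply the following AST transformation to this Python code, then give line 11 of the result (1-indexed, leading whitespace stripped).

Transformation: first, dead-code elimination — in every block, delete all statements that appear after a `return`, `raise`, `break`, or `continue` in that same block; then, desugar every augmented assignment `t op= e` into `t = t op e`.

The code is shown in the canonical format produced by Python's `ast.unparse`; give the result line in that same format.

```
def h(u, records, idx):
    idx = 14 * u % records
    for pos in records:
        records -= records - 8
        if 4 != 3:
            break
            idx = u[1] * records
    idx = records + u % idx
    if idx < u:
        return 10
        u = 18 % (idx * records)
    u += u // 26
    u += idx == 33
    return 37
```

Transformed code:
def h(u, records, idx):
    idx = 14 * u % records
    for pos in records:
        records = records - (records - 8)
        if 4 != 3:
            break
    idx = records + u % idx
    if idx < u:
        return 10
    u = u + u // 26
    u = u + (idx == 33)
    return 37

u = u + (idx == 33)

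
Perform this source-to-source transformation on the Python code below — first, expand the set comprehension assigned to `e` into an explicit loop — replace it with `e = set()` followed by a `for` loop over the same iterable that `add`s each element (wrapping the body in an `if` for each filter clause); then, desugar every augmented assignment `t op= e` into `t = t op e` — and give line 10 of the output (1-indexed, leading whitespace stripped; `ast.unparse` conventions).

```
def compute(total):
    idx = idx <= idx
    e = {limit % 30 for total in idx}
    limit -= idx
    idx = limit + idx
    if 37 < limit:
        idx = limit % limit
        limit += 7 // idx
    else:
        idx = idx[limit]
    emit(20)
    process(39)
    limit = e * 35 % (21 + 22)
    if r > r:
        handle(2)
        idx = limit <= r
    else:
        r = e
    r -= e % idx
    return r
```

limit = limit + 7 // idx

Transformed code:
def compute(total):
    idx = idx <= idx
    e = set()
    for total in idx:
        e.add(limit % 30)
    limit = limit - idx
    idx = limit + idx
    if 37 < limit:
        idx = limit % limit
        limit = limit + 7 // idx
    else:
        idx = idx[limit]
    emit(20)
    process(39)
    limit = e * 35 % (21 + 22)
    if r > r:
        handle(2)
        idx = limit <= r
    else:
        r = e
    r = r - e % idx
    return r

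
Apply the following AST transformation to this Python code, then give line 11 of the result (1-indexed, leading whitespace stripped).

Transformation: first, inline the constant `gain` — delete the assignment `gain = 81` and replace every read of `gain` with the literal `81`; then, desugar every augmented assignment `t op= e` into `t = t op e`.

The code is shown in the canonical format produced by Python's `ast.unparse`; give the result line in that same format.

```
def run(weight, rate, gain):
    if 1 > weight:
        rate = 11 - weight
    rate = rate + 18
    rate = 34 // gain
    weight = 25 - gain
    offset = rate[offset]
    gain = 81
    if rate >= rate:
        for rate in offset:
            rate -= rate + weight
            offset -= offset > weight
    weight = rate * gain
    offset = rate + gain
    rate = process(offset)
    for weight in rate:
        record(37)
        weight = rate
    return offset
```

Transformed code:
def run(weight, rate, gain):
    if 1 > weight:
        rate = 11 - weight
    rate = rate + 18
    rate = 34 // 81
    weight = 25 - 81
    offset = rate[offset]
    if rate >= rate:
        for rate in offset:
            rate = rate - (rate + weight)
            offset = offset - (offset > weight)
    weight = rate * 81
    offset = rate + 81
    rate = process(offset)
    for weight in rate:
        record(37)
        weight = rate
    return offset

offset = offset - (offset > weight)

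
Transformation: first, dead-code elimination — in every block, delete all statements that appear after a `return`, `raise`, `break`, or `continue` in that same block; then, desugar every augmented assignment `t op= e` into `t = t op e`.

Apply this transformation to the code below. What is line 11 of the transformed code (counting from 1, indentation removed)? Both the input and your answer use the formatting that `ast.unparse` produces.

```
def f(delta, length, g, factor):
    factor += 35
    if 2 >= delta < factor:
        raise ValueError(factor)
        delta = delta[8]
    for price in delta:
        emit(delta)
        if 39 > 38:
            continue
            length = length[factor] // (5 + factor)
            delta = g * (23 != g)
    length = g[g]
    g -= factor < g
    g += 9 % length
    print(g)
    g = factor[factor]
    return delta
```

g = g + 9 % length

Transformed code:
def f(delta, length, g, factor):
    factor = factor + 35
    if 2 >= delta < factor:
        raise ValueError(factor)
    for price in delta:
        emit(delta)
        if 39 > 38:
            continue
    length = g[g]
    g = g - (factor < g)
    g = g + 9 % length
    print(g)
    g = factor[factor]
    return delta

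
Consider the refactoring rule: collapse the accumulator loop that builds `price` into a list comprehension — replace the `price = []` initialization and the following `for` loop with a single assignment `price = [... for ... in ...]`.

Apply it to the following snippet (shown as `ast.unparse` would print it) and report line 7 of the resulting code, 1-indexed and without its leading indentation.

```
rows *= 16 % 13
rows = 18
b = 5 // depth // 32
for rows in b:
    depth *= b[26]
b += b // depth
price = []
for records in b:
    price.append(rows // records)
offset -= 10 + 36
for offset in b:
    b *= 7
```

price = [rows // records for records in b]

Transformed code:
rows *= 16 % 13
rows = 18
b = 5 // depth // 32
for rows in b:
    depth *= b[26]
b += b // depth
price = [rows // records for records in b]
offset -= 10 + 36
for offset in b:
    b *= 7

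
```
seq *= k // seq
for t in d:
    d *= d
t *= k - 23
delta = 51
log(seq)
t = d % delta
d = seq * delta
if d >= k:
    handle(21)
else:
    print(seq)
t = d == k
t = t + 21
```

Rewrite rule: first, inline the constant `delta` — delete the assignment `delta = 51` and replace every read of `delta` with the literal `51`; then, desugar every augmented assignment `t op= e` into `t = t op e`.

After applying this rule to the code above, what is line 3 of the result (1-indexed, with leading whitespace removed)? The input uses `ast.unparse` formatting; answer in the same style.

d = d * d

Transformed code:
seq = seq * (k // seq)
for t in d:
    d = d * d
t = t * (k - 23)
log(seq)
t = d % 51
d = seq * 51
if d >= k:
    handle(21)
else:
    print(seq)
t = d == k
t = t + 21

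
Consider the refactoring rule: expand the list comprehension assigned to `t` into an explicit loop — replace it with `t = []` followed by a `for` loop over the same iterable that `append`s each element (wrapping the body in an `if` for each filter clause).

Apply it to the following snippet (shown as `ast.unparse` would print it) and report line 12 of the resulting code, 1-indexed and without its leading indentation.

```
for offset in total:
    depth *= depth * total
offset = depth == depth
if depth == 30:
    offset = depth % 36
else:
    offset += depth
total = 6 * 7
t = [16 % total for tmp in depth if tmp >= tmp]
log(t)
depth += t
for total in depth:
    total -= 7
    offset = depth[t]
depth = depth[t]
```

t.append(16 % total)

Transformed code:
for offset in total:
    depth *= depth * total
offset = depth == depth
if depth == 30:
    offset = depth % 36
else:
    offset += depth
total = 6 * 7
t = []
for tmp in depth:
    if tmp >= tmp:
        t.append(16 % total)
log(t)
depth += t
for total in depth:
    total -= 7
    offset = depth[t]
depth = depth[t]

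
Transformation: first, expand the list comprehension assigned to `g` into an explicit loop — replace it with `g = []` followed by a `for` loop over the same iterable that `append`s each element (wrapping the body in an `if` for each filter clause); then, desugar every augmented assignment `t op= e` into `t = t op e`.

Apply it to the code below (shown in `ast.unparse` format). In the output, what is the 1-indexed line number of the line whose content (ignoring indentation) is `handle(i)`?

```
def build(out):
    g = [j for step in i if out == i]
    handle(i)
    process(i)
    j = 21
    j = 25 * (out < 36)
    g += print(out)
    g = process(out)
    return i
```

6

Transformed code:
def build(out):
    g = []
    for step in i:
        if out == i:
            g.append(j)
    handle(i)
    process(i)
    j = 21
    j = 25 * (out < 36)
    g = g + print(out)
    g = process(out)
    return i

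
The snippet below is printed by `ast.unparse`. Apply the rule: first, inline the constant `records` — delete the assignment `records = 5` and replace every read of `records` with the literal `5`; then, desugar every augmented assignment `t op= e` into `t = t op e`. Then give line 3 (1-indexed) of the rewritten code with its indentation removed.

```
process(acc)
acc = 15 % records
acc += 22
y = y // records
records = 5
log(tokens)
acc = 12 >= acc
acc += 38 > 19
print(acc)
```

acc = acc + 22

Transformed code:
process(acc)
acc = 15 % 5
acc = acc + 22
y = y // 5
log(tokens)
acc = 12 >= acc
acc = acc + (38 > 19)
print(acc)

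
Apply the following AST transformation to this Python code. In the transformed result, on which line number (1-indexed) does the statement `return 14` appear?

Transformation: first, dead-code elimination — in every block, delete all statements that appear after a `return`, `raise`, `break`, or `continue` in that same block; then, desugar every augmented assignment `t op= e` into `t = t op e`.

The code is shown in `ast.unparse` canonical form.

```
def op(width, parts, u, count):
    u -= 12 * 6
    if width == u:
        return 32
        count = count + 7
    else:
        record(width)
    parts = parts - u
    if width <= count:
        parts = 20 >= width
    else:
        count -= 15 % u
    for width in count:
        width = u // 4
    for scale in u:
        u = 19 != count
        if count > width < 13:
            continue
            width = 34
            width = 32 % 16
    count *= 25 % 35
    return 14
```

Transformed code:
def op(width, parts, u, count):
    u = u - 12 * 6
    if width == u:
        return 32
    else:
        record(width)
    parts = parts - u
    if width <= count:
        parts = 20 >= width
    else:
        count = count - 15 % u
    for width in count:
        width = u // 4
    for scale in u:
        u = 19 != count
        if count > width < 13:
            continue
    count = count * (25 % 35)
    return 14

19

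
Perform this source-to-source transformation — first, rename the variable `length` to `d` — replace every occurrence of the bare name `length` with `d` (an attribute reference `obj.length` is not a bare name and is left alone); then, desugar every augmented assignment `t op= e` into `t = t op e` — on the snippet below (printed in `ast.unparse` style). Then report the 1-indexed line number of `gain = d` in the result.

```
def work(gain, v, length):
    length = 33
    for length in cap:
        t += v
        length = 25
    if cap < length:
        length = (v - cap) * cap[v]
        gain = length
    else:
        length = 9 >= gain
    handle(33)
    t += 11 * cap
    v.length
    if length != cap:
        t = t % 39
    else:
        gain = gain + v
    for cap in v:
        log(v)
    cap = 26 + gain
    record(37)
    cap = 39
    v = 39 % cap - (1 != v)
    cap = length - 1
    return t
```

Transformed code:
def work(gain, v, d):
    d = 33
    for d in cap:
        t = t + v
        d = 25
    if cap < d:
        d = (v - cap) * cap[v]
        gain = d
    else:
        d = 9 >= gain
    handle(33)
    t = t + 11 * cap
    v.length
    if d != cap:
        t = t % 39
    else:
        gain = gain + v
    for cap in v:
        log(v)
    cap = 26 + gain
    record(37)
    cap = 39
    v = 39 % cap - (1 != v)
    cap = d - 1
    return t

8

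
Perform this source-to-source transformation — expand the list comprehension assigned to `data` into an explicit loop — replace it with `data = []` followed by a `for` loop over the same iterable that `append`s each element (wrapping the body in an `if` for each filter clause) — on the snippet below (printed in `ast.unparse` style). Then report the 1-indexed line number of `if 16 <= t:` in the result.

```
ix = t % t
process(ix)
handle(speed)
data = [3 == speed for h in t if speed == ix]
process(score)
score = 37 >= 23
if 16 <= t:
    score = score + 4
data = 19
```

10

Transformed code:
ix = t % t
process(ix)
handle(speed)
data = []
for h in t:
    if speed == ix:
        data.append(3 == speed)
process(score)
score = 37 >= 23
if 16 <= t:
    score = score + 4
data = 19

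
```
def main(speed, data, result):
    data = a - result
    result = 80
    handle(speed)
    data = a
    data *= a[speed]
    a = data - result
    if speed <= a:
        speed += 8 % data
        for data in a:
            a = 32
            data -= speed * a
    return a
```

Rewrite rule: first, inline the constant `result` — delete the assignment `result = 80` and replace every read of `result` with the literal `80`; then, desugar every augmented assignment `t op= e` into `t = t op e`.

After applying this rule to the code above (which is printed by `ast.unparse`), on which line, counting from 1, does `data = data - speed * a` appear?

11

Transformed code:
def main(speed, data, result):
    data = a - 80
    handle(speed)
    data = a
    data = data * a[speed]
    a = data - 80
    if speed <= a:
        speed = speed + 8 % data
        for data in a:
            a = 32
            data = data - speed * a
    return a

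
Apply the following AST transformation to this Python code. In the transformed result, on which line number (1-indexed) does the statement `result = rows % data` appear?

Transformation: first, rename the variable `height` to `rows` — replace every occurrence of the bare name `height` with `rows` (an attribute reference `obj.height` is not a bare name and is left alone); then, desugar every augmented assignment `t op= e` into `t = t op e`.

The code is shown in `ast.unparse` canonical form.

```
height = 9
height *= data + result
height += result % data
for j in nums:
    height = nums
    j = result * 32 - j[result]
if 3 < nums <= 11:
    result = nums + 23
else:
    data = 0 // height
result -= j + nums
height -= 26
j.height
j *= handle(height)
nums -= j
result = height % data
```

16

Transformed code:
rows = 9
rows = rows * (data + result)
rows = rows + result % data
for j in nums:
    rows = nums
    j = result * 32 - j[result]
if 3 < nums <= 11:
    result = nums + 23
else:
    data = 0 // rows
result = result - (j + nums)
rows = rows - 26
j.height
j = j * handle(rows)
nums = nums - j
result = rows % data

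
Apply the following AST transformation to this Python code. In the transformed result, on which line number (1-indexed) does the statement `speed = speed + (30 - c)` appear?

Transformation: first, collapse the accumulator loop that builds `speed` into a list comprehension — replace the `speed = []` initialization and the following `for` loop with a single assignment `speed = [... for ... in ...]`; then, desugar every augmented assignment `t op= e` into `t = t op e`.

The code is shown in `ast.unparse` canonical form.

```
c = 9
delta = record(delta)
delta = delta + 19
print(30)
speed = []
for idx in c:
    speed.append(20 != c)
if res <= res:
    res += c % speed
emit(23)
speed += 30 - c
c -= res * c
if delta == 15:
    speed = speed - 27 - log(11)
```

9

Transformed code:
c = 9
delta = record(delta)
delta = delta + 19
print(30)
speed = [20 != c for idx in c]
if res <= res:
    res = res + c % speed
emit(23)
speed = speed + (30 - c)
c = c - res * c
if delta == 15:
    speed = speed - 27 - log(11)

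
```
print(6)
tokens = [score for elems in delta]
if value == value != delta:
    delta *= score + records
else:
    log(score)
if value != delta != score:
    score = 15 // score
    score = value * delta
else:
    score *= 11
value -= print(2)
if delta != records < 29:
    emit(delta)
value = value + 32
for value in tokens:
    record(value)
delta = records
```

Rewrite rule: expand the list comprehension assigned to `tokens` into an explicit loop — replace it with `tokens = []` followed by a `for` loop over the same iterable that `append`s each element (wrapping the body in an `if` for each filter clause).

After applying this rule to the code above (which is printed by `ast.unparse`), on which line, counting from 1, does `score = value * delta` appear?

11

Transformed code:
print(6)
tokens = []
for elems in delta:
    tokens.append(score)
if value == value != delta:
    delta *= score + records
else:
    log(score)
if value != delta != score:
    score = 15 // score
    score = value * delta
else:
    score *= 11
value -= print(2)
if delta != records < 29:
    emit(delta)
value = value + 32
for value in tokens:
    record(value)
delta = records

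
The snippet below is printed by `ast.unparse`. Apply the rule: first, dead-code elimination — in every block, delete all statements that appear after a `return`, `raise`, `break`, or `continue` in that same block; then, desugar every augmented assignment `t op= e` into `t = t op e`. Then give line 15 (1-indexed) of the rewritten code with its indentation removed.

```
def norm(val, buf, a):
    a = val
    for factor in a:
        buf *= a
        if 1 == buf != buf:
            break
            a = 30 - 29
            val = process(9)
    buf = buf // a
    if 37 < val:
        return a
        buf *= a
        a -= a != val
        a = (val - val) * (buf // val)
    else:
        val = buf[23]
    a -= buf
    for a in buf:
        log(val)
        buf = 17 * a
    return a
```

Transformed code:
def norm(val, buf, a):
    a = val
    for factor in a:
        buf = buf * a
        if 1 == buf != buf:
            break
    buf = buf // a
    if 37 < val:
        return a
    else:
        val = buf[23]
    a = a - buf
    for a in buf:
        log(val)
        buf = 17 * a
    return a

buf = 17 * a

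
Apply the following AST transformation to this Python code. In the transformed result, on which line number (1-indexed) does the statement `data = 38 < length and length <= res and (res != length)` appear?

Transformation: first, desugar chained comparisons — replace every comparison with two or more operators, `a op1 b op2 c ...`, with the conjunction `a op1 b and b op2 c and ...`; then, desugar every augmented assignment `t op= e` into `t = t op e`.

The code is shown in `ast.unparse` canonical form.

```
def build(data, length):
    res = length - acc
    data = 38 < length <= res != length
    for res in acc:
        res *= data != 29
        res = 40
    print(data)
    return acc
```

Transformed code:
def build(data, length):
    res = length - acc
    data = 38 < length and length <= res and (res != length)
    for res in acc:
        res = res * (data != 29)
        res = 40
    print(data)
    return acc

3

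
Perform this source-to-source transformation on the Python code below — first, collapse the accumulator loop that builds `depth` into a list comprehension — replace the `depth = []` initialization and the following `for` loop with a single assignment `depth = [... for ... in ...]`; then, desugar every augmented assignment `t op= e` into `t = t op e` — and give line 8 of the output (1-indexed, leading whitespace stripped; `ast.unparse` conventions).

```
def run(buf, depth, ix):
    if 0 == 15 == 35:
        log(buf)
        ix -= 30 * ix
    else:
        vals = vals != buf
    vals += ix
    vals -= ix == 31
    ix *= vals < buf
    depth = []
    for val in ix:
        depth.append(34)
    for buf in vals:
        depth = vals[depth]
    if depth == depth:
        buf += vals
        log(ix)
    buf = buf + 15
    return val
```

Transformed code:
def run(buf, depth, ix):
    if 0 == 15 == 35:
        log(buf)
        ix = ix - 30 * ix
    else:
        vals = vals != buf
    vals = vals + ix
    vals = vals - (ix == 31)
    ix = ix * (vals < buf)
    depth = [34 for val in ix]
    for buf in vals:
        depth = vals[depth]
    if depth == depth:
        buf = buf + vals
        log(ix)
    buf = buf + 15
    return val

vals = vals - (ix == 31)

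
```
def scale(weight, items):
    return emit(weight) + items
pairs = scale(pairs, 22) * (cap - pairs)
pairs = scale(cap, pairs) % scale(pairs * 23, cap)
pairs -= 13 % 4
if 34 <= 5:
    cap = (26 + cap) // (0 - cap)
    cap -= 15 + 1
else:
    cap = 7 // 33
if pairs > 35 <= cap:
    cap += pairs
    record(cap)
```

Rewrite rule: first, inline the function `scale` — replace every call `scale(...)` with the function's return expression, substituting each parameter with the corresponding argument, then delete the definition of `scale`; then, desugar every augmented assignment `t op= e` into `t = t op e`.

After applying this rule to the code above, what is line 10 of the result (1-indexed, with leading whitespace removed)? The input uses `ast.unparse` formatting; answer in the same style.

cap = cap + pairs

Transformed code:
pairs = (emit(pairs) + 22) * (cap - pairs)
pairs = (emit(cap) + pairs) % (emit(pairs * 23) + cap)
pairs = pairs - 13 % 4
if 34 <= 5:
    cap = (26 + cap) // (0 - cap)
    cap = cap - (15 + 1)
else:
    cap = 7 // 33
if pairs > 35 <= cap:
    cap = cap + pairs
    record(cap)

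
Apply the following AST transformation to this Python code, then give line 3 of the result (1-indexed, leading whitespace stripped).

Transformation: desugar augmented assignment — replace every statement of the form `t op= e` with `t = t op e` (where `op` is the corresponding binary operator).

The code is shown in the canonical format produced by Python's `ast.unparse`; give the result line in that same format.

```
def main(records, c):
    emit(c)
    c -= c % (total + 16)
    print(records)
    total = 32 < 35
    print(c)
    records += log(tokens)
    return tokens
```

Transformed code:
def main(records, c):
    emit(c)
    c = c - c % (total + 16)
    print(records)
    total = 32 < 35
    print(c)
    records = records + log(tokens)
    return tokens

c = c - c % (total + 16)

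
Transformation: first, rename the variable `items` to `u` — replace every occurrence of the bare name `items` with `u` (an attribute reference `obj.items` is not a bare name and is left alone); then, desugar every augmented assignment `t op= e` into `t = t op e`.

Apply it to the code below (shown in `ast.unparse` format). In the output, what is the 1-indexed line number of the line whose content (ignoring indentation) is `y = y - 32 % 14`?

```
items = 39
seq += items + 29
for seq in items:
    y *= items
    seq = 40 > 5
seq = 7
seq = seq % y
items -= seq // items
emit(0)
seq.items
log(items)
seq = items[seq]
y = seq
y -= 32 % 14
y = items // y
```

Transformed code:
u = 39
seq = seq + (u + 29)
for seq in u:
    y = y * u
    seq = 40 > 5
seq = 7
seq = seq % y
u = u - seq // u
emit(0)
seq.items
log(u)
seq = u[seq]
y = seq
y = y - 32 % 14
y = u // y

14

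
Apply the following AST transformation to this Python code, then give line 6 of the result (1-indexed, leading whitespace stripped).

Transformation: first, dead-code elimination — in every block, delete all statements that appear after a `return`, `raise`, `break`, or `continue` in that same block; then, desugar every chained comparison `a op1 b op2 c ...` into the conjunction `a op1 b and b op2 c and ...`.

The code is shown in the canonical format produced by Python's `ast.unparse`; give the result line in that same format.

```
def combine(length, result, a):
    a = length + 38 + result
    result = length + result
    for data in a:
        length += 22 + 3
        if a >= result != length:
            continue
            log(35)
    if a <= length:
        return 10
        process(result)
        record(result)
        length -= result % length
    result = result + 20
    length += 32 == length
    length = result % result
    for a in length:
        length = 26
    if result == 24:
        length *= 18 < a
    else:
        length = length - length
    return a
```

if a >= result and result != length:

Transformed code:
def combine(length, result, a):
    a = length + 38 + result
    result = length + result
    for data in a:
        length += 22 + 3
        if a >= result and result != length:
            continue
    if a <= length:
        return 10
    result = result + 20
    length += 32 == length
    length = result % result
    for a in length:
        length = 26
    if result == 24:
        length *= 18 < a
    else:
        length = length - length
    return a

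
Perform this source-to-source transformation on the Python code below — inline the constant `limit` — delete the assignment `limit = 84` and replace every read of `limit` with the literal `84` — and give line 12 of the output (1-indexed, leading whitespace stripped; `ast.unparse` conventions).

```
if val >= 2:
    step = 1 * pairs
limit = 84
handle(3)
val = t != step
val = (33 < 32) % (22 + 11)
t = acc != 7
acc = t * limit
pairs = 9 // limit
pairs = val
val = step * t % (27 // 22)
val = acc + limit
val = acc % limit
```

Transformed code:
if val >= 2:
    step = 1 * pairs
handle(3)
val = t != step
val = (33 < 32) % (22 + 11)
t = acc != 7
acc = t * 84
pairs = 9 // 84
pairs = val
val = step * t % (27 // 22)
val = acc + 84
val = acc % 84

val = acc % 84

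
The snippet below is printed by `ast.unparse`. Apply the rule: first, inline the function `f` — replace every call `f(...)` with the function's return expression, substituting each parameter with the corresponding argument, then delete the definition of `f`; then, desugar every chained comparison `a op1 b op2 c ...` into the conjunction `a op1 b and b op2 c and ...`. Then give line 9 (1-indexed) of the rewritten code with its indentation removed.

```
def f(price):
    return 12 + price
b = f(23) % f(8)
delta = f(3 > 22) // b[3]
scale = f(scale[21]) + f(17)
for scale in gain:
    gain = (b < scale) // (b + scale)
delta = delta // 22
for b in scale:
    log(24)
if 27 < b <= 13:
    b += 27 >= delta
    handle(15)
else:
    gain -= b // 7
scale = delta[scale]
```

Transformed code:
b = (12 + 23) % (12 + 8)
delta = (12 + (3 > 22)) // b[3]
scale = 12 + scale[21] + (12 + 17)
for scale in gain:
    gain = (b < scale) // (b + scale)
delta = delta // 22
for b in scale:
    log(24)
if 27 < b and b <= 13:
    b += 27 >= delta
    handle(15)
else:
    gain -= b // 7
scale = delta[scale]

if 27 < b and b <= 13:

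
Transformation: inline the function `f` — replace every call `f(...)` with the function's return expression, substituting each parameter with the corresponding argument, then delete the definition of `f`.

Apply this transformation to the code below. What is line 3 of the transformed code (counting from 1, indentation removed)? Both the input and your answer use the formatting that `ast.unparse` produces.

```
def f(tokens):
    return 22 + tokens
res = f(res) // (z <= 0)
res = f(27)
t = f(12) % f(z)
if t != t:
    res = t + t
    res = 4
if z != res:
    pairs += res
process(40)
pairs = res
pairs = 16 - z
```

Transformed code:
res = (22 + res) // (z <= 0)
res = 22 + 27
t = (22 + 12) % (22 + z)
if t != t:
    res = t + t
    res = 4
if z != res:
    pairs += res
process(40)
pairs = res
pairs = 16 - z

t = (22 + 12) % (22 + z)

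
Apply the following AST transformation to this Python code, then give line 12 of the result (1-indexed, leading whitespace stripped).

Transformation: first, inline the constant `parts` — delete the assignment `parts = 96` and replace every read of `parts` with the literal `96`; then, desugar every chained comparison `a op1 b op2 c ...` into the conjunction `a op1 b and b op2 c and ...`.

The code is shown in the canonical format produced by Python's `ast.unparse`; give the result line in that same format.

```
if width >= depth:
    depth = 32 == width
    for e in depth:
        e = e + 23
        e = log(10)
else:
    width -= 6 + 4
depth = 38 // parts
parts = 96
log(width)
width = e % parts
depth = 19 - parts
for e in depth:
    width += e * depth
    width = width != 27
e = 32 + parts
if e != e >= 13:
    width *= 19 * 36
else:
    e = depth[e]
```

Transformed code:
if width >= depth:
    depth = 32 == width
    for e in depth:
        e = e + 23
        e = log(10)
else:
    width -= 6 + 4
depth = 38 // 96
log(width)
width = e % 96
depth = 19 - 96
for e in depth:
    width += e * depth
    width = width != 27
e = 32 + 96
if e != e and e >= 13:
    width *= 19 * 36
else:
    e = depth[e]

for e in depth:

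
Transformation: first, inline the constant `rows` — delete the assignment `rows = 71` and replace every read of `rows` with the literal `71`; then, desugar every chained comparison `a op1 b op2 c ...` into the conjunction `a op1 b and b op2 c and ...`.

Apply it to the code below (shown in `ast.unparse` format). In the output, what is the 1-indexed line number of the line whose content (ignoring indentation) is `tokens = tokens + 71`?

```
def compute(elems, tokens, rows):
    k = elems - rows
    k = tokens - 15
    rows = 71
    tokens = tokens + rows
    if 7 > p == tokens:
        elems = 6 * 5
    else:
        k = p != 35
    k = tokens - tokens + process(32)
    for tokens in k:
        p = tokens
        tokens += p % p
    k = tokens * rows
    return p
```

Transformed code:
def compute(elems, tokens, rows):
    k = elems - 71
    k = tokens - 15
    tokens = tokens + 71
    if 7 > p and p == tokens:
        elems = 6 * 5
    else:
        k = p != 35
    k = tokens - tokens + process(32)
    for tokens in k:
        p = tokens
        tokens += p % p
    k = tokens * 71
    return p

4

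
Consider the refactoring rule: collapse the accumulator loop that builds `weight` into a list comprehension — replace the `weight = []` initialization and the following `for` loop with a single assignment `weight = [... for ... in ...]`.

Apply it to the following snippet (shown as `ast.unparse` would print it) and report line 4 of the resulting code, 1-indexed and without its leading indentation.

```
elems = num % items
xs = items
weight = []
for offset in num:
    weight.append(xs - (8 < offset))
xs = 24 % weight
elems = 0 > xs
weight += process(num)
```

Transformed code:
elems = num % items
xs = items
weight = [xs - (8 < offset) for offset in num]
xs = 24 % weight
elems = 0 > xs
weight += process(num)

xs = 24 % weight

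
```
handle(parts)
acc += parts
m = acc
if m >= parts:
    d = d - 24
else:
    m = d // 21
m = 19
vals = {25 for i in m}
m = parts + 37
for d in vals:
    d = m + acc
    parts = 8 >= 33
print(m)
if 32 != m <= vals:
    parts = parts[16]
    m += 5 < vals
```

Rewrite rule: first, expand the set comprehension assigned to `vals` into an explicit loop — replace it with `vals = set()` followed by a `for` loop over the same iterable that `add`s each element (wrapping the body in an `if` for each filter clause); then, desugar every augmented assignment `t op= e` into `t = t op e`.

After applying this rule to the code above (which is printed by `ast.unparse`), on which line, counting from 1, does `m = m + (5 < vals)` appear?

19

Transformed code:
handle(parts)
acc = acc + parts
m = acc
if m >= parts:
    d = d - 24
else:
    m = d // 21
m = 19
vals = set()
for i in m:
    vals.add(25)
m = parts + 37
for d in vals:
    d = m + acc
    parts = 8 >= 33
print(m)
if 32 != m <= vals:
    parts = parts[16]
    m = m + (5 < vals)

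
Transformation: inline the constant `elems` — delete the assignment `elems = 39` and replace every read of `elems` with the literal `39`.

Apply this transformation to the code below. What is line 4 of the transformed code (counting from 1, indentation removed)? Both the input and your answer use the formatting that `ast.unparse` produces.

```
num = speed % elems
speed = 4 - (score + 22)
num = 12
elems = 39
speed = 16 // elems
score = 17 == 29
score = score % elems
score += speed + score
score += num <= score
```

speed = 16 // 39

Transformed code:
num = speed % 39
speed = 4 - (score + 22)
num = 12
speed = 16 // 39
score = 17 == 29
score = score % 39
score += speed + score
score += num <= score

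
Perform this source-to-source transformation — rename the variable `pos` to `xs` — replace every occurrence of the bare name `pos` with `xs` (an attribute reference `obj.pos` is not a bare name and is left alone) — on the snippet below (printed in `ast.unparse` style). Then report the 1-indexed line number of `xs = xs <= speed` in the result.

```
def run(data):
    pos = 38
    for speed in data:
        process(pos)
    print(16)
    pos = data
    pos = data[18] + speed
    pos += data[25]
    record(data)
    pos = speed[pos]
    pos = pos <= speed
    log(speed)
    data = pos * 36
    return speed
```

11

Transformed code:
def run(data):
    xs = 38
    for speed in data:
        process(xs)
    print(16)
    xs = data
    xs = data[18] + speed
    xs += data[25]
    record(data)
    xs = speed[xs]
    xs = xs <= speed
    log(speed)
    data = xs * 36
    return speed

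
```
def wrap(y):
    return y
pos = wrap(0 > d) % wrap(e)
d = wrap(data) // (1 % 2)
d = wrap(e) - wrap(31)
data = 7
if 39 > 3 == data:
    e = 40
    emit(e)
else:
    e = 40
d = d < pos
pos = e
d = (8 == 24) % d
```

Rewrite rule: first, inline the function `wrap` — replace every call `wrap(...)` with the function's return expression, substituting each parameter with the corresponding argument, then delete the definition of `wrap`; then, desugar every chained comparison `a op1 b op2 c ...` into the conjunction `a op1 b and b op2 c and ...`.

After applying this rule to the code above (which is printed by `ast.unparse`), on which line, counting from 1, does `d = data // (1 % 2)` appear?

2

Transformed code:
pos = (0 > d) % e
d = data // (1 % 2)
d = e - 31
data = 7
if 39 > 3 and 3 == data:
    e = 40
    emit(e)
else:
    e = 40
d = d < pos
pos = e
d = (8 == 24) % d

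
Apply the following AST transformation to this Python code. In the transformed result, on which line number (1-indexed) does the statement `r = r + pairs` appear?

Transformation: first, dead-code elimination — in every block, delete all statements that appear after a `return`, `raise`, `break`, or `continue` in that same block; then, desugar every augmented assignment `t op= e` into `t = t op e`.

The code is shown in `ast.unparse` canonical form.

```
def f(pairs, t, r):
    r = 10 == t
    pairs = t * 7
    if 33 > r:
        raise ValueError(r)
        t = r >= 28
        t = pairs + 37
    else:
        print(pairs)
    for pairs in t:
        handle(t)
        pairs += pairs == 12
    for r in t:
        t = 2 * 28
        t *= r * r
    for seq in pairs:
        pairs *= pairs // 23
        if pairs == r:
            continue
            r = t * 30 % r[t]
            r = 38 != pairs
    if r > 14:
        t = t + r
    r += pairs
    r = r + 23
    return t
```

Transformed code:
def f(pairs, t, r):
    r = 10 == t
    pairs = t * 7
    if 33 > r:
        raise ValueError(r)
    else:
        print(pairs)
    for pairs in t:
        handle(t)
        pairs = pairs + (pairs == 12)
    for r in t:
        t = 2 * 28
        t = t * (r * r)
    for seq in pairs:
        pairs = pairs * (pairs // 23)
        if pairs == r:
            continue
    if r > 14:
        t = t + r
    r = r + pairs
    r = r + 23
    return t

20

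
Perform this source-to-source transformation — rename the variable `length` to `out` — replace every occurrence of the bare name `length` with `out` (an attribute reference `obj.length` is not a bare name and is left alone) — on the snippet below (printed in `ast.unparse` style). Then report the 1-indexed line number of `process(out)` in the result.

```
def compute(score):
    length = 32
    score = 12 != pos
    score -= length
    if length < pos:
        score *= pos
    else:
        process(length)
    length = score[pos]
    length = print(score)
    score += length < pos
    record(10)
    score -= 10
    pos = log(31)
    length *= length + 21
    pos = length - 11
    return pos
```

8

Transformed code:
def compute(score):
    out = 32
    score = 12 != pos
    score -= out
    if out < pos:
        score *= pos
    else:
        process(out)
    out = score[pos]
    out = print(score)
    score += out < pos
    record(10)
    score -= 10
    pos = log(31)
    out *= out + 21
    pos = out - 11
    return pos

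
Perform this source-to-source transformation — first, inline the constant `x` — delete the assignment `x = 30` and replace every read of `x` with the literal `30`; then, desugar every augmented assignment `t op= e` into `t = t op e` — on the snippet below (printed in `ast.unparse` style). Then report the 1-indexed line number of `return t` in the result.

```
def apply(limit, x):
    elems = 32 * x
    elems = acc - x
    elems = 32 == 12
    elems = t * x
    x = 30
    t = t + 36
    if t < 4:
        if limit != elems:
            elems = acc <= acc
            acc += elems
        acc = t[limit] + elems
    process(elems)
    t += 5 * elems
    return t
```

14

Transformed code:
def apply(limit, x):
    elems = 32 * 30
    elems = acc - 30
    elems = 32 == 12
    elems = t * 30
    t = t + 36
    if t < 4:
        if limit != elems:
            elems = acc <= acc
            acc = acc + elems
        acc = t[limit] + elems
    process(elems)
    t = t + 5 * elems
    return t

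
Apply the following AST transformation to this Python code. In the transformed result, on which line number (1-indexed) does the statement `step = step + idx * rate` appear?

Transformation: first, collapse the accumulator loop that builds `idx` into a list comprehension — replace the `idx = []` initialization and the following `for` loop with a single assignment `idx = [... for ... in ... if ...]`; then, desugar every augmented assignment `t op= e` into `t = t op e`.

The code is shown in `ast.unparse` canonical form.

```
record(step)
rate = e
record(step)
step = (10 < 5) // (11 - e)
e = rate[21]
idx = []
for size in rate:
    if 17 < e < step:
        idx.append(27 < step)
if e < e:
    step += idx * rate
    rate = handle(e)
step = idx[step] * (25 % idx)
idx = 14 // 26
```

Transformed code:
record(step)
rate = e
record(step)
step = (10 < 5) // (11 - e)
e = rate[21]
idx = [27 < step for size in rate if 17 < e < step]
if e < e:
    step = step + idx * rate
    rate = handle(e)
step = idx[step] * (25 % idx)
idx = 14 // 26

8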